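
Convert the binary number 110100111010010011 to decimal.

Sum of powers of 2 for each 1-bit:
2^0 + 2^1 + 2^4 + 2^7 + 2^9 + 2^10 + 2^11 + 2^14 + 2^16 + 2^17
= 1 + 2 + 16 + 128 + 512 + 1024 + 2048 + 16384 + 65536 + 131072
= 216723



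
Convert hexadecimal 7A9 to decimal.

Expand by place value (powers of 16):
Digit values: A = 10
7A9 = 7 × 16^2 + 10 × 16^1 + 9 × 16^0
= 7 × 256 + 10 × 16 + 9 × 1
= 1792 + 160 + 9
= 1961



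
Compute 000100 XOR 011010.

XOR: 1 when bits differ
  000100
^ 011010
--------
  011110
Decimal: 4 ^ 26 = 30



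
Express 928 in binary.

Using repeated division by 2:
928 ÷ 2 = 464 remainder 0
464 ÷ 2 = 232 remainder 0
232 ÷ 2 = 116 remainder 0
116 ÷ 2 = 58 remainder 0
58 ÷ 2 = 29 remainder 0
29 ÷ 2 = 14 remainder 1
14 ÷ 2 = 7 remainder 0
7 ÷ 2 = 3 remainder 1
3 ÷ 2 = 1 remainder 1
1 ÷ 2 = 0 remainder 1
Reading remainders bottom to top: 1110100000



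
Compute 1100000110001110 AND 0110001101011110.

AND: 1 only when both bits are 1
  1100000110001110
& 0110001101011110
------------------
  0100000100001110
Decimal: 49550 & 25438 = 16654



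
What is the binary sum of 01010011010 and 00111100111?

Add column by column from the right: bit + bit + carry-in; write the sum mod 2, carry 1 when the sum is 2 or 3.
carry:  11111111100
        01010011010
+       00111100111
-------------------
       010010000001
(the carry out of the leftmost column, 0, becomes the leading bit)
Decimal check:
  01010011010 = 512 + 128 + 16 + 8 + 2 = 666
  00111100111 = 256 + 128 + 64 + 32 + 4 + 2 + 1 = 487
  666 + 487 = 1153, and 010010000001 = 1024 + 128 + 1 = 1153 ✓



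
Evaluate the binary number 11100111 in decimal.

Sum of powers of 2 for each 1-bit:
2^0 + 2^1 + 2^2 + 2^5 + 2^6 + 2^7
= 1 + 2 + 4 + 32 + 64 + 128
= 231



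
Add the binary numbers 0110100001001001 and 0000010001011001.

Add column by column from the right: bit + bit + carry-in; write the sum mod 2, carry 1 when the sum is 2 or 3.
carry:  0000000010110010
        0110100001001001
+       0000010001011001
------------------------
       00110110010100010
(the carry out of the leftmost column, 0, becomes the leading bit)
Decimal check:
  0110100001001001 = 16384 + 8192 + 2048 + 64 + 8 + 1 = 26697
  0000010001011001 = 1024 + 64 + 16 + 8 + 1 = 1113
  26697 + 1113 = 27810, and 00110110010100010 = 16384 + 8192 + 2048 + 1024 + 128 + 32 + 2 = 27810 ✓



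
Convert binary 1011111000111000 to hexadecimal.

Group into 4-bit nibbles from right:
  1011 = B
  1110 = E
  0011 = 3
  1000 = 8
Result: BE38



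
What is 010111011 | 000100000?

OR: 1 when either bit is 1
  010111011
| 000100000
-----------
  010111011
Decimal: 187 | 32 = 187



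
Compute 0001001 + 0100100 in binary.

Add column by column from the right: bit + bit + carry-in; write the sum mod 2, carry 1 when the sum is 2 or 3.
carry:  0000000
        0001001
+       0100100
---------------
       00101101
(the carry out of the leftmost column, 0, becomes the leading bit)
Decimal check:
  0001001 = 8 + 1 = 9
  0100100 = 32 + 4 = 36
  9 + 36 = 45, and 00101101 = 32 + 8 + 4 + 1 = 45 ✓



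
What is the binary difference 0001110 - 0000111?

Method 1 - Direct subtraction (column by column from the right: bit − bit − borrow-in; if negative, add 2 and borrow 1 from the next column):
borrow: 0001110
        0001110
-       0000111
---------------
        0000111

Method 2 - Add two's complement:
Two's complement of 0000111: invert → 1111000, add 1 → 1111001
  0001110
+ 1111001
---------
 10000111  (end carry out of the top bit = 1)
Discarding the end carry: 0000111
Decimal check:
  0001110 = 8 + 4 + 2 = 14
  0000111 = 4 + 2 + 1 = 7
  14 - 7 = 7, and 0000111 = 4 + 2 + 1 = 7 ✓



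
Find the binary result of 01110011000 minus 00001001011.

Method 1 - Direct subtraction (column by column from the right: bit − bit − borrow-in; if negative, add 2 and borrow 1 from the next column):
borrow: 00010011110
        01110011000
-       00001001011
-------------------
        01101001101

Method 2 - Add two's complement:
Two's complement of 00001001011: invert → 11110110100, add 1 → 11110110101
  01110011000
+ 11110110101
-------------
 101101001101  (end carry out of the top bit = 1)
Discarding the end carry: 01101001101
Decimal check:
  01110011000 = 512 + 256 + 128 + 16 + 8 = 920
  00001001011 = 64 + 8 + 2 + 1 = 75
  920 - 75 = 845, and 01101001101 = 512 + 256 + 64 + 8 + 4 + 1 = 845 ✓



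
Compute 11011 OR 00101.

OR: 1 when either bit is 1
  11011
| 00101
-------
  11111
Decimal: 27 | 5 = 31



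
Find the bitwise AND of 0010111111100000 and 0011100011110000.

AND: 1 only when both bits are 1
  0010111111100000
& 0011100011110000
------------------
  0010100011100000
Decimal: 12256 & 14576 = 10464



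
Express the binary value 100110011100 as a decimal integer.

Sum of powers of 2 for each 1-bit:
2^2 + 2^3 + 2^4 + 2^7 + 2^8 + 2^11
= 4 + 8 + 16 + 128 + 256 + 2048
= 2460



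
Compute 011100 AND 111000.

AND: 1 only when both bits are 1
  011100
& 111000
--------
  011000
Decimal: 28 & 56 = 24



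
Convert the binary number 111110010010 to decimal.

Sum of powers of 2 for each 1-bit:
2^1 + 2^4 + 2^7 + 2^8 + 2^9 + 2^10 + 2^11
= 2 + 16 + 128 + 256 + 512 + 1024 + 2048
= 3986



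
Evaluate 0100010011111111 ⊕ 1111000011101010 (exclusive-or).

XOR: 1 when bits differ
  0100010011111111
^ 1111000011101010
------------------
  1011010000010101
Decimal: 17663 ^ 61674 = 46101



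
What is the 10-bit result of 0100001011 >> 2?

Original: 0100001011 (decimal 267)
Shift right by 2 positions
Drop the 2 low bits; fill with zeros on the left
Result: 0001000010 (decimal 66)
Equivalent: 267 >> 2 = 267 ÷ 2^2 = 66



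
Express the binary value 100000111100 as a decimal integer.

Sum of powers of 2 for each 1-bit:
2^2 + 2^3 + 2^4 + 2^5 + 2^11
= 4 + 8 + 16 + 32 + 2048
= 2108



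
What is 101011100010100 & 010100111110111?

AND: 1 only when both bits are 1
  101011100010100
& 010100111110111
-----------------
  000000100010100
Decimal: 22292 & 10743 = 276



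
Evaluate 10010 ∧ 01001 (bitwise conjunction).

AND: 1 only when both bits are 1
  10010
& 01001
-------
  00000
Decimal: 18 & 9 = 0



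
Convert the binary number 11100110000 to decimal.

Sum of powers of 2 for each 1-bit:
2^4 + 2^5 + 2^8 + 2^9 + 2^10
= 16 + 32 + 256 + 512 + 1024
= 1840



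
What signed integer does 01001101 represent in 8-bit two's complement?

Binary: 01001101
Sign bit: 0 (non-negative)
Read directly as an unsigned value:
01001101 = 64 + 8 + 4 + 1 = 77
Value: 77



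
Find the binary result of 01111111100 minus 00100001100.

Method 1 - Direct subtraction (column by column from the right: bit − bit − borrow-in; if negative, add 2 and borrow 1 from the next column):
borrow: 00000000000
        01111111100
-       00100001100
-------------------
        01011110000

Method 2 - Add two's complement:
Two's complement of 00100001100: invert → 11011110011, add 1 → 11011110100
  01111111100
+ 11011110100
-------------
 101011110000  (end carry out of the top bit = 1)
Discarding the end carry: 01011110000
Decimal check:
  01111111100 = 512 + 256 + 128 + 64 + 32 + 16 + 8 + 4 = 1020
  00100001100 = 256 + 8 + 4 = 268
  1020 - 268 = 752, and 01011110000 = 512 + 128 + 64 + 32 + 16 = 752 ✓



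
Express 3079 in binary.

Using repeated division by 2:
3079 ÷ 2 = 1539 remainder 1
1539 ÷ 2 = 769 remainder 1
769 ÷ 2 = 384 remainder 1
384 ÷ 2 = 192 remainder 0
192 ÷ 2 = 96 remainder 0
96 ÷ 2 = 48 remainder 0
48 ÷ 2 = 24 remainder 0
24 ÷ 2 = 12 remainder 0
12 ÷ 2 = 6 remainder 0
6 ÷ 2 = 3 remainder 0
3 ÷ 2 = 1 remainder 1
1 ÷ 2 = 0 remainder 1
Reading remainders bottom to top: 110000000111



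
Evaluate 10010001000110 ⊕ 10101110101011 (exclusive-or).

XOR: 1 when bits differ
  10010001000110
^ 10101110101011
----------------
  00111111101101
Decimal: 9286 ^ 11179 = 4077



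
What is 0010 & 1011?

AND: 1 only when both bits are 1
  0010
& 1011
------
  0010
Decimal: 2 & 11 = 2



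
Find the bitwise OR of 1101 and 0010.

OR: 1 when either bit is 1
  1101
| 0010
------
  1111
Decimal: 13 | 2 = 15



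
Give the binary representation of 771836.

Using repeated division by 2:
771836 ÷ 2 = 385918 remainder 0
385918 ÷ 2 = 192959 remainder 0
192959 ÷ 2 = 96479 remainder 1
96479 ÷ 2 = 48239 remainder 1
48239 ÷ 2 = 24119 remainder 1
24119 ÷ 2 = 12059 remainder 1
12059 ÷ 2 = 6029 remainder 1
6029 ÷ 2 = 3014 remainder 1
3014 ÷ 2 = 1507 remainder 0
1507 ÷ 2 = 753 remainder 1
753 ÷ 2 = 376 remainder 1
376 ÷ 2 = 188 remainder 0
188 ÷ 2 = 94 remainder 0
94 ÷ 2 = 47 remainder 0
47 ÷ 2 = 23 remainder 1
23 ÷ 2 = 11 remainder 1
11 ÷ 2 = 5 remainder 1
5 ÷ 2 = 2 remainder 1
2 ÷ 2 = 1 remainder 0
1 ÷ 2 = 0 remainder 1
Reading remainders bottom to top: 10111100011011111100



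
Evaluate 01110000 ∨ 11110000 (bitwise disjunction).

OR: 1 when either bit is 1
  01110000
| 11110000
----------
  11110000
Decimal: 112 | 240 = 240



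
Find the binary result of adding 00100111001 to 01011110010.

Add column by column from the right: bit + bit + carry-in; write the sum mod 2, carry 1 when the sum is 2 or 3.
carry:  11111100000
        00100111001
+       01011110010
-------------------
       010000101011
(the carry out of the leftmost column, 0, becomes the leading bit)
Decimal check:
  00100111001 = 256 + 32 + 16 + 8 + 1 = 313
  01011110010 = 512 + 128 + 64 + 32 + 16 + 2 = 754
  313 + 754 = 1067, and 010000101011 = 1024 + 32 + 8 + 2 + 1 = 1067 ✓



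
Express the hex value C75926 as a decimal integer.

Expand by place value (powers of 16):
Digit values: C = 12
C75926 = 12 × 16^5 + 7 × 16^4 + 5 × 16^3 + 9 × 16^2 + 2 × 16^1 + 6 × 16^0
= 12 × 1048576 + 7 × 65536 + 5 × 4096 + 9 × 256 + 2 × 16 + 6 × 1
= 12582912 + 458752 + 20480 + 2304 + 32 + 6
= 13064486



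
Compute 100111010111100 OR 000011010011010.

OR: 1 when either bit is 1
  100111010111100
| 000011010011010
-----------------
  100111010111110
Decimal: 20156 | 1690 = 20158



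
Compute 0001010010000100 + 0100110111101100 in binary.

Add column by column from the right: bit + bit + carry-in; write the sum mod 2, carry 1 when the sum is 2 or 3.
carry:  0011101100011000
        0001010010000100
+       0100110111101100
------------------------
       00110001001110000
(the carry out of the leftmost column, 0, becomes the leading bit)
Decimal check:
  0001010010000100 = 4096 + 1024 + 128 + 4 = 5252
  0100110111101100 = 16384 + 2048 + 1024 + 256 + 128 + 64 + 32 + 8 + 4 = 19948
  5252 + 19948 = 25200, and 00110001001110000 = 16384 + 8192 + 512 + 64 + 32 + 16 = 25200 ✓



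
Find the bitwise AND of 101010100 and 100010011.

AND: 1 only when both bits are 1
  101010100
& 100010011
-----------
  100010000
Decimal: 340 & 275 = 272



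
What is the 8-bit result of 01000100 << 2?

Original: 01000100 (decimal 68)
Shift left by 2 positions
Append 2 zeros on the right and drop the 2 high bits that overflow the 8-bit width
Result: 00010000 (decimal 16)
Equivalent: 68 << 2 = 68 × 2^2 = 272, truncated to 8 bits = 16



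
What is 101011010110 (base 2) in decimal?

Sum of powers of 2 for each 1-bit:
2^1 + 2^2 + 2^4 + 2^6 + 2^7 + 2^9 + 2^11
= 2 + 4 + 16 + 64 + 128 + 512 + 2048
= 2774



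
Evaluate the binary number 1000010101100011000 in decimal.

Sum of powers of 2 for each 1-bit:
2^3 + 2^4 + 2^8 + 2^9 + 2^11 + 2^13 + 2^18
= 8 + 16 + 256 + 512 + 2048 + 8192 + 262144
= 273176



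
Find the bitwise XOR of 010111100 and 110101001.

XOR: 1 when bits differ
  010111100
^ 110101001
-----------
  100010101
Decimal: 188 ^ 425 = 277



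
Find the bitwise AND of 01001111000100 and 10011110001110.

AND: 1 only when both bits are 1
  01001111000100
& 10011110001110
----------------
  00001110000100
Decimal: 5060 & 10126 = 900



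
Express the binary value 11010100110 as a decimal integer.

Sum of powers of 2 for each 1-bit:
2^1 + 2^2 + 2^5 + 2^7 + 2^9 + 2^10
= 2 + 4 + 32 + 128 + 512 + 1024
= 1702



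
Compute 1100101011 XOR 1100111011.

XOR: 1 when bits differ
  1100101011
^ 1100111011
------------
  0000010000
Decimal: 811 ^ 827 = 16



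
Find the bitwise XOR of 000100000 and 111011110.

XOR: 1 when bits differ
  000100000
^ 111011110
-----------
  111111110
Decimal: 32 ^ 478 = 510



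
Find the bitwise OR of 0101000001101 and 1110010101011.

OR: 1 when either bit is 1
  0101000001101
| 1110010101011
---------------
  1111010101111
Decimal: 2573 | 7339 = 7855



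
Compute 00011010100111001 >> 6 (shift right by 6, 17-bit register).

Original: 00011010100111001 (decimal 13625)
Shift right by 6 positions
Drop the 6 low bits; fill with zeros on the left
Result: 00000000011010100 (decimal 212)
Equivalent: 13625 >> 6 = 13625 ÷ 2^6 = 212



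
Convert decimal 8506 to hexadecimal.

Using repeated division by 16 (digits 10–15 are A–F):
8506 ÷ 16 = 531 remainder 10 (A)
531 ÷ 16 = 33 remainder 3
33 ÷ 16 = 2 remainder 1
2 ÷ 16 = 0 remainder 2
Reading remainders bottom to top: 213A



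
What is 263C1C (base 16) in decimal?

Expand by place value (powers of 16):
Digit values: C = 12
263C1C = 2 × 16^5 + 6 × 16^4 + 3 × 16^3 + 12 × 16^2 + 1 × 16^1 + 12 × 16^0
= 2 × 1048576 + 6 × 65536 + 3 × 4096 + 12 × 256 + 1 × 16 + 12 × 1
= 2097152 + 393216 + 12288 + 3072 + 16 + 12
= 2505756



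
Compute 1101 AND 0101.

AND: 1 only when both bits are 1
  1101
& 0101
------
  0101
Decimal: 13 & 5 = 5



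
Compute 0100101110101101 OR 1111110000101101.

OR: 1 when either bit is 1
  0100101110101101
| 1111110000101101
------------------
  1111111110101101
Decimal: 19373 | 64557 = 65453



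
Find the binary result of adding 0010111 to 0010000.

Add column by column from the right: bit + bit + carry-in; write the sum mod 2, carry 1 when the sum is 2 or 3.
carry:  0100000
        0010111
+       0010000
---------------
       00100111
(the carry out of the leftmost column, 0, becomes the leading bit)
Decimal check:
  0010111 = 16 + 4 + 2 + 1 = 23
  0010000 = 16
  23 + 16 = 39, and 00100111 = 32 + 4 + 2 + 1 = 39 ✓



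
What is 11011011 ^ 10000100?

XOR: 1 when bits differ
  11011011
^ 10000100
----------
  01011111
Decimal: 219 ^ 132 = 95



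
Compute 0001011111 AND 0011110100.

AND: 1 only when both bits are 1
  0001011111
& 0011110100
------------
  0001010100
Decimal: 95 & 244 = 84



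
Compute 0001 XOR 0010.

XOR: 1 when bits differ
  0001
^ 0010
------
  0011
Decimal: 1 ^ 2 = 3



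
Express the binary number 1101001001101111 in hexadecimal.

Group into 4-bit nibbles from right:
  1101 = D
  0010 = 2
  0110 = 6
  1111 = F
Result: D26F



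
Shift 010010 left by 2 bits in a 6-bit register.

Original: 010010 (decimal 18)
Shift left by 2 positions
Append 2 zeros on the right and drop the 2 high bits that overflow the 6-bit width
Result: 001000 (decimal 8)
Equivalent: 18 << 2 = 18 × 2^2 = 72, truncated to 6 bits = 8



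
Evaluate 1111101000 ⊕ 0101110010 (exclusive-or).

XOR: 1 when bits differ
  1111101000
^ 0101110010
------------
  1010011010
Decimal: 1000 ^ 370 = 666



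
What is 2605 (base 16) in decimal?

Expand by place value (powers of 16):
2605 = 2 × 16^3 + 6 × 16^2 + 0 × 16^1 + 5 × 16^0
= 2 × 4096 + 6 × 256 + 0 × 16 + 5 × 1
= 8192 + 1536 + 0 + 5
= 9733



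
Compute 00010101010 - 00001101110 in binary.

Method 1 - Direct subtraction (column by column from the right: bit − bit − borrow-in; if negative, add 2 and borrow 1 from the next column):
borrow: 00011111000
        00010101010
-       00001101110
-------------------
        00000111100

Method 2 - Add two's complement:
Two's complement of 00001101110: invert → 11110010001, add 1 → 11110010010
  00010101010
+ 11110010010
-------------
 100000111100  (end carry out of the top bit = 1)
Discarding the end carry: 00000111100
Decimal check:
  00010101010 = 128 + 32 + 8 + 2 = 170
  00001101110 = 64 + 32 + 8 + 4 + 2 = 110
  170 - 110 = 60, and 00000111100 = 32 + 16 + 8 + 4 = 60 ✓



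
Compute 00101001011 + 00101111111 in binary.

Add column by column from the right: bit + bit + carry-in; write the sum mod 2, carry 1 when the sum is 2 or 3.
carry:  01011111110
        00101001011
+       00101111111
-------------------
       001011001010
(the carry out of the leftmost column, 0, becomes the leading bit)
Decimal check:
  00101001011 = 256 + 64 + 8 + 2 + 1 = 331
  00101111111 = 256 + 64 + 32 + 16 + 8 + 4 + 2 + 1 = 383
  331 + 383 = 714, and 001011001010 = 512 + 128 + 64 + 8 + 2 = 714 ✓



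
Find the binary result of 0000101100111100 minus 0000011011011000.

Method 1 - Direct subtraction (column by column from the right: bit − bit − borrow-in; if negative, add 2 and borrow 1 from the next column):
borrow: 0000100110000000
        0000101100111100
-       0000011011011000
------------------------
        0000010001100100

Method 2 - Add two's complement:
Two's complement of 0000011011011000: invert → 1111100100100111, add 1 → 1111100100101000
  0000101100111100
+ 1111100100101000
------------------
 10000010001100100  (end carry out of the top bit = 1)
Discarding the end carry: 0000010001100100
Decimal check:
  0000101100111100 = 2048 + 512 + 256 + 32 + 16 + 8 + 4 = 2876
  0000011011011000 = 1024 + 512 + 128 + 64 + 16 + 8 = 1752
  2876 - 1752 = 1124, and 0000010001100100 = 1024 + 64 + 32 + 4 = 1124 ✓



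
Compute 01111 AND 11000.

AND: 1 only when both bits are 1
  01111
& 11000
-------
  01000
Decimal: 15 & 24 = 8



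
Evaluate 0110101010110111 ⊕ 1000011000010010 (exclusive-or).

XOR: 1 when bits differ
  0110101010110111
^ 1000011000010010
------------------
  1110110010100101
Decimal: 27319 ^ 34322 = 60581



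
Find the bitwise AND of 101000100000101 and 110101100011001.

AND: 1 only when both bits are 1
  101000100000101
& 110101100011001
-----------------
  100000100000001
Decimal: 20741 & 27417 = 16641



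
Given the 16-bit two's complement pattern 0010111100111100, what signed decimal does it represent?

Binary: 0010111100111100
Sign bit: 0 (non-negative)
Read directly as an unsigned value:
0010111100111100 = 8192 + 2048 + 1024 + 512 + 256 + 32 + 16 + 8 + 4 = 12092
Value: 12092



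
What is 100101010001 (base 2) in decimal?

Sum of powers of 2 for each 1-bit:
2^0 + 2^4 + 2^6 + 2^8 + 2^11
= 1 + 16 + 64 + 256 + 2048
= 2385



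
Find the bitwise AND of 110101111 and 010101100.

AND: 1 only when both bits are 1
  110101111
& 010101100
-----------
  010101100
Decimal: 431 & 172 = 172



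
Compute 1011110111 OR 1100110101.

OR: 1 when either bit is 1
  1011110111
| 1100110101
------------
  1111110111
Decimal: 759 | 821 = 1015



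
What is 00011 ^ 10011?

XOR: 1 when bits differ
  00011
^ 10011
-------
  10000
Decimal: 3 ^ 19 = 16



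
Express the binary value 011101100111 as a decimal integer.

Sum of powers of 2 for each 1-bit:
2^0 + 2^1 + 2^2 + 2^5 + 2^6 + 2^8 + 2^9 + 2^10
= 1 + 2 + 4 + 32 + 64 + 256 + 512 + 1024
= 1895



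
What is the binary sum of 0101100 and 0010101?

Add column by column from the right: bit + bit + carry-in; write the sum mod 2, carry 1 when the sum is 2 or 3.
carry:  1111000
        0101100
+       0010101
---------------
       01000001
(the carry out of the leftmost column, 0, becomes the leading bit)
Decimal check:
  0101100 = 32 + 8 + 4 = 44
  0010101 = 16 + 4 + 1 = 21
  44 + 21 = 65, and 01000001 = 64 + 1 = 65 ✓



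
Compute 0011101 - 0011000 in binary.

Method 1 - Direct subtraction (column by column from the right: bit − bit − borrow-in; if negative, add 2 and borrow 1 from the next column):
borrow: 0000000
        0011101
-       0011000
---------------
        0000101

Method 2 - Add two's complement:
Two's complement of 0011000: invert → 1100111, add 1 → 1101000
  0011101
+ 1101000
---------
 10000101  (end carry out of the top bit = 1)
Discarding the end carry: 0000101
Decimal check:
  0011101 = 16 + 8 + 4 + 1 = 29
  0011000 = 16 + 8 = 24
  29 - 24 = 5, and 0000101 = 4 + 1 = 5 ✓



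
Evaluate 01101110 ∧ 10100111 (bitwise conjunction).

AND: 1 only when both bits are 1
  01101110
& 10100111
----------
  00100110
Decimal: 110 & 167 = 38



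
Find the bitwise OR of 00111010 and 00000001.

OR: 1 when either bit is 1
  00111010
| 00000001
----------
  00111011
Decimal: 58 | 1 = 59



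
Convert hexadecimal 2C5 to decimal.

Expand by place value (powers of 16):
Digit values: C = 12
2C5 = 2 × 16^2 + 12 × 16^1 + 5 × 16^0
= 2 × 256 + 12 × 16 + 5 × 1
= 512 + 192 + 5
= 709



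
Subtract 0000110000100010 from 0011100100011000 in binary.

Method 1 - Direct subtraction (column by column from the right: bit − bit − borrow-in; if negative, add 2 and borrow 1 from the next column):
borrow: 0001100111001100
        0011100100011000
-       0000110000100010
------------------------
        0010110011110110

Method 2 - Add two's complement:
Two's complement of 0000110000100010: invert → 1111001111011101, add 1 → 1111001111011110
  0011100100011000
+ 1111001111011110
------------------
 10010110011110110  (end carry out of the top bit = 1)
Discarding the end carry: 0010110011110110
Decimal check:
  0011100100011000 = 8192 + 4096 + 2048 + 256 + 16 + 8 = 14616
  0000110000100010 = 2048 + 1024 + 32 + 2 = 3106
  14616 - 3106 = 11510, and 0010110011110110 = 8192 + 2048 + 1024 + 128 + 64 + 32 + 16 + 4 + 2 = 11510 ✓



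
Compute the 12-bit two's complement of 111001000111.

Original (sign bit 1, negative): 111001000111
Step 1 - Invert all bits: 000110111000
Step 2 - Add 1: 000110111001
Verification: 111001000111 + 000110111001 = 1000000000000; discarding the end carry (carry out of the top bit) leaves the 12-bit value 000000000000, as required for x + (-x)



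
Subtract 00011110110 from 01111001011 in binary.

Method 1 - Direct subtraction (column by column from the right: bit − bit − borrow-in; if negative, add 2 and borrow 1 from the next column):
borrow: 00111101000
        01111001011
-       00011110110
-------------------
        01011010101

Method 2 - Add two's complement:
Two's complement of 00011110110: invert → 11100001001, add 1 → 11100001010
  01111001011
+ 11100001010
-------------
 101011010101  (end carry out of the top bit = 1)
Discarding the end carry: 01011010101
Decimal check:
  01111001011 = 512 + 256 + 128 + 64 + 8 + 2 + 1 = 971
  00011110110 = 128 + 64 + 32 + 16 + 4 + 2 = 246
  971 - 246 = 725, and 01011010101 = 512 + 128 + 64 + 16 + 4 + 1 = 725 ✓



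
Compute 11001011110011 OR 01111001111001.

OR: 1 when either bit is 1
  11001011110011
| 01111001111001
----------------
  11111011111011
Decimal: 13043 | 7801 = 16123



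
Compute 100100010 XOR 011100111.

XOR: 1 when bits differ
  100100010
^ 011100111
-----------
  111000101
Decimal: 290 ^ 231 = 453



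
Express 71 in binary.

Using repeated division by 2:
71 ÷ 2 = 35 remainder 1
35 ÷ 2 = 17 remainder 1
17 ÷ 2 = 8 remainder 1
8 ÷ 2 = 4 remainder 0
4 ÷ 2 = 2 remainder 0
2 ÷ 2 = 1 remainder 0
1 ÷ 2 = 0 remainder 1
Reading remainders bottom to top: 1000111



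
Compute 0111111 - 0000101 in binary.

Method 1 - Direct subtraction (column by column from the right: bit − bit − borrow-in; if negative, add 2 and borrow 1 from the next column):
borrow: 0000000
        0111111
-       0000101
---------------
        0111010

Method 2 - Add two's complement:
Two's complement of 0000101: invert → 1111010, add 1 → 1111011
  0111111
+ 1111011
---------
 10111010  (end carry out of the top bit = 1)
Discarding the end carry: 0111010
Decimal check:
  0111111 = 32 + 16 + 8 + 4 + 2 + 1 = 63
  0000101 = 4 + 1 = 5
  63 - 5 = 58, and 0111010 = 32 + 16 + 8 + 2 = 58 ✓



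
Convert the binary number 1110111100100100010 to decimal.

Sum of powers of 2 for each 1-bit:
2^1 + 2^5 + 2^8 + 2^11 + 2^12 + 2^13 + 2^14 + 2^16 + 2^17 + 2^18
= 2 + 32 + 256 + 2048 + 4096 + 8192 + 16384 + 65536 + 131072 + 262144
= 489762



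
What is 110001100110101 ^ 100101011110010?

XOR: 1 when bits differ
  110001100110101
^ 100101011110010
-----------------
  010100111000111
Decimal: 25397 ^ 19186 = 10695



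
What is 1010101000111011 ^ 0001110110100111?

XOR: 1 when bits differ
  1010101000111011
^ 0001110110100111
------------------
  1011011110011100
Decimal: 43579 ^ 7591 = 47004



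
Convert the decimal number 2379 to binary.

Using repeated division by 2:
2379 ÷ 2 = 1189 remainder 1
1189 ÷ 2 = 594 remainder 1
594 ÷ 2 = 297 remainder 0
297 ÷ 2 = 148 remainder 1
148 ÷ 2 = 74 remainder 0
74 ÷ 2 = 37 remainder 0
37 ÷ 2 = 18 remainder 1
18 ÷ 2 = 9 remainder 0
9 ÷ 2 = 4 remainder 1
4 ÷ 2 = 2 remainder 0
2 ÷ 2 = 1 remainder 0
1 ÷ 2 = 0 remainder 1
Reading remainders bottom to top: 100101001011



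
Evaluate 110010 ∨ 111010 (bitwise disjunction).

OR: 1 when either bit is 1
  110010
| 111010
--------
  111010
Decimal: 50 | 58 = 58



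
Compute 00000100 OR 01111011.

OR: 1 when either bit is 1
  00000100
| 01111011
----------
  01111111
Decimal: 4 | 123 = 127



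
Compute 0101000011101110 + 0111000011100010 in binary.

Add column by column from the right: bit + bit + carry-in; write the sum mod 2, carry 1 when the sum is 2 or 3.
carry:  1110000111011100
        0101000011101110
+       0111000011100010
------------------------
       01100000111010000
(the carry out of the leftmost column, 0, becomes the leading bit)
Decimal check:
  0101000011101110 = 16384 + 4096 + 128 + 64 + 32 + 8 + 4 + 2 = 20718
  0111000011100010 = 16384 + 8192 + 4096 + 128 + 64 + 32 + 2 = 28898
  20718 + 28898 = 49616, and 01100000111010000 = 32768 + 16384 + 256 + 128 + 64 + 16 = 49616 ✓



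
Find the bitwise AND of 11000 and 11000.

AND: 1 only when both bits are 1
  11000
& 11000
-------
  11000
Decimal: 24 & 24 = 24



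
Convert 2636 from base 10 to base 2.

Using repeated division by 2:
2636 ÷ 2 = 1318 remainder 0
1318 ÷ 2 = 659 remainder 0
659 ÷ 2 = 329 remainder 1
329 ÷ 2 = 164 remainder 1
164 ÷ 2 = 82 remainder 0
82 ÷ 2 = 41 remainder 0
41 ÷ 2 = 20 remainder 1
20 ÷ 2 = 10 remainder 0
10 ÷ 2 = 5 remainder 0
5 ÷ 2 = 2 remainder 1
2 ÷ 2 = 1 remainder 0
1 ÷ 2 = 0 remainder 1
Reading remainders bottom to top: 101001001100



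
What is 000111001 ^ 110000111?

XOR: 1 when bits differ
  000111001
^ 110000111
-----------
  110111110
Decimal: 57 ^ 391 = 446



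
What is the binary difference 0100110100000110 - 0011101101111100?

Method 1 - Direct subtraction (column by column from the right: bit − bit − borrow-in; if negative, add 2 and borrow 1 from the next column):
borrow: 0110011111110000
        0100110100000110
-       0011101101111100
------------------------
        0001000110001010

Method 2 - Add two's complement:
Two's complement of 0011101101111100: invert → 1100010010000011, add 1 → 1100010010000100
  0100110100000110
+ 1100010010000100
------------------
 10001000110001010  (end carry out of the top bit = 1)
Discarding the end carry: 0001000110001010
Decimal check:
  0100110100000110 = 16384 + 2048 + 1024 + 256 + 4 + 2 = 19718
  0011101101111100 = 8192 + 4096 + 2048 + 512 + 256 + 64 + 32 + 16 + 8 + 4 = 15228
  19718 - 15228 = 4490, and 0001000110001010 = 4096 + 256 + 128 + 8 + 2 = 4490 ✓



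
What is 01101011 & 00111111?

AND: 1 only when both bits are 1
  01101011
& 00111111
----------
  00101011
Decimal: 107 & 63 = 43



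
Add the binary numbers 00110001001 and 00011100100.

Add column by column from the right: bit + bit + carry-in; write the sum mod 2, carry 1 when the sum is 2 or 3.
carry:  01100000000
        00110001001
+       00011100100
-------------------
       001001101101
(the carry out of the leftmost column, 0, becomes the leading bit)
Decimal check:
  00110001001 = 256 + 128 + 8 + 1 = 393
  00011100100 = 128 + 64 + 32 + 4 = 228
  393 + 228 = 621, and 001001101101 = 512 + 64 + 32 + 8 + 4 + 1 = 621 ✓



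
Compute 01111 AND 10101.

AND: 1 only when both bits are 1
  01111
& 10101
-------
  00101
Decimal: 15 & 21 = 5



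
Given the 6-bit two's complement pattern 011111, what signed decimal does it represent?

Binary: 011111
Sign bit: 0 (non-negative)
Read directly as an unsigned value:
011111 = 16 + 8 + 4 + 2 + 1 = 31
Value: 31



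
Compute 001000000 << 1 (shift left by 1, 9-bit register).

Original: 001000000 (decimal 64)
Shift left by 1 position
Append 1 zero on the right
Result: 010000000 (decimal 128)
Equivalent: 64 << 1 = 64 × 2^1 = 128



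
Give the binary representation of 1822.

Using repeated division by 2:
1822 ÷ 2 = 911 remainder 0
911 ÷ 2 = 455 remainder 1
455 ÷ 2 = 227 remainder 1
227 ÷ 2 = 113 remainder 1
113 ÷ 2 = 56 remainder 1
56 ÷ 2 = 28 remainder 0
28 ÷ 2 = 14 remainder 0
14 ÷ 2 = 7 remainder 0
7 ÷ 2 = 3 remainder 1
3 ÷ 2 = 1 remainder 1
1 ÷ 2 = 0 remainder 1
Reading remainders bottom to top: 11100011110



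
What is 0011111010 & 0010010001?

AND: 1 only when both bits are 1
  0011111010
& 0010010001
------------
  0010010000
Decimal: 250 & 145 = 144



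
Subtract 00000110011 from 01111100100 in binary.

Method 1 - Direct subtraction (column by column from the right: bit − bit − borrow-in; if negative, add 2 and borrow 1 from the next column):
borrow: 00001100110
        01111100100
-       00000110011
-------------------
        01110110001

Method 2 - Add two's complement:
Two's complement of 00000110011: invert → 11111001100, add 1 → 11111001101
  01111100100
+ 11111001101
-------------
 101110110001  (end carry out of the top bit = 1)
Discarding the end carry: 01110110001
Decimal check:
  01111100100 = 512 + 256 + 128 + 64 + 32 + 4 = 996
  00000110011 = 32 + 16 + 2 + 1 = 51
  996 - 51 = 945, and 01110110001 = 512 + 256 + 128 + 32 + 16 + 1 = 945 ✓



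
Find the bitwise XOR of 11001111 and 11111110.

XOR: 1 when bits differ
  11001111
^ 11111110
----------
  00110001
Decimal: 207 ^ 254 = 49



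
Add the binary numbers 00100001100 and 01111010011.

Add column by column from the right: bit + bit + carry-in; write the sum mod 2, carry 1 when the sum is 2 or 3.
carry:  11000000000
        00100001100
+       01111010011
-------------------
       010011011111
(the carry out of the leftmost column, 0, becomes the leading bit)
Decimal check:
  00100001100 = 256 + 8 + 4 = 268
  01111010011 = 512 + 256 + 128 + 64 + 16 + 2 + 1 = 979
  268 + 979 = 1247, and 010011011111 = 1024 + 128 + 64 + 16 + 8 + 4 + 2 + 1 = 1247 ✓



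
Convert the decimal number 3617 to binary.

Using repeated division by 2:
3617 ÷ 2 = 1808 remainder 1
1808 ÷ 2 = 904 remainder 0
904 ÷ 2 = 452 remainder 0
452 ÷ 2 = 226 remainder 0
226 ÷ 2 = 113 remainder 0
113 ÷ 2 = 56 remainder 1
56 ÷ 2 = 28 remainder 0
28 ÷ 2 = 14 remainder 0
14 ÷ 2 = 7 remainder 0
7 ÷ 2 = 3 remainder 1
3 ÷ 2 = 1 remainder 1
1 ÷ 2 = 0 remainder 1
Reading remainders bottom to top: 111000100001



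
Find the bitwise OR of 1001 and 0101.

OR: 1 when either bit is 1
  1001
| 0101
------
  1101
Decimal: 9 | 5 = 13



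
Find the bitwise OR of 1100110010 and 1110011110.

OR: 1 when either bit is 1
  1100110010
| 1110011110
------------
  1110111110
Decimal: 818 | 926 = 958



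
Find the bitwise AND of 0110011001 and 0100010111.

AND: 1 only when both bits are 1
  0110011001
& 0100010111
------------
  0100010001
Decimal: 409 & 279 = 273



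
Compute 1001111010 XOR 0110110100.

XOR: 1 when bits differ
  1001111010
^ 0110110100
------------
  1111001110
Decimal: 634 ^ 436 = 974



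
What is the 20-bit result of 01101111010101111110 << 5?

Original: 01101111010101111110 (decimal 456062)
Shift left by 5 positions
Append 5 zeros on the right and drop the 5 high bits that overflow the 20-bit width
Result: 11101010111111000000 (decimal 962496)
Equivalent: 456062 << 5 = 456062 × 2^5 = 14593984, truncated to 20 bits = 962496



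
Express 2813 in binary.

Using repeated division by 2:
2813 ÷ 2 = 1406 remainder 1
1406 ÷ 2 = 703 remainder 0
703 ÷ 2 = 351 remainder 1
351 ÷ 2 = 175 remainder 1
175 ÷ 2 = 87 remainder 1
87 ÷ 2 = 43 remainder 1
43 ÷ 2 = 21 remainder 1
21 ÷ 2 = 10 remainder 1
10 ÷ 2 = 5 remainder 0
5 ÷ 2 = 2 remainder 1
2 ÷ 2 = 1 remainder 0
1 ÷ 2 = 0 remainder 1
Reading remainders bottom to top: 101011111101



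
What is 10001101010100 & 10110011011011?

AND: 1 only when both bits are 1
  10001101010100
& 10110011011011
----------------
  10000001010000
Decimal: 9044 & 11483 = 8272



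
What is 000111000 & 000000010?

AND: 1 only when both bits are 1
  000111000
& 000000010
-----------
  000000000
Decimal: 56 & 2 = 0



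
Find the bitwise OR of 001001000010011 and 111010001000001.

OR: 1 when either bit is 1
  001001000010011
| 111010001000001
-----------------
  111011001010011
Decimal: 4627 | 29761 = 30291



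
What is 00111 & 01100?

AND: 1 only when both bits are 1
  00111
& 01100
-------
  00100
Decimal: 7 & 12 = 4



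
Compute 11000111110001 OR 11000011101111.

OR: 1 when either bit is 1
  11000111110001
| 11000011101111
----------------
  11000111111111
Decimal: 12785 | 12527 = 12799



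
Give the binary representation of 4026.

Using repeated division by 2:
4026 ÷ 2 = 2013 remainder 0
2013 ÷ 2 = 1006 remainder 1
1006 ÷ 2 = 503 remainder 0
503 ÷ 2 = 251 remainder 1
251 ÷ 2 = 125 remainder 1
125 ÷ 2 = 62 remainder 1
62 ÷ 2 = 31 remainder 0
31 ÷ 2 = 15 remainder 1
15 ÷ 2 = 7 remainder 1
7 ÷ 2 = 3 remainder 1
3 ÷ 2 = 1 remainder 1
1 ÷ 2 = 0 remainder 1
Reading remainders bottom to top: 111110111010



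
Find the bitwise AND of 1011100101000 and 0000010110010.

AND: 1 only when both bits are 1
  1011100101000
& 0000010110010
---------------
  0000000100000
Decimal: 5928 & 178 = 32



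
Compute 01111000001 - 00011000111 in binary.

Method 1 - Direct subtraction (column by column from the right: bit − bit − borrow-in; if negative, add 2 and borrow 1 from the next column):
borrow: 00111111100
        01111000001
-       00011000111
-------------------
        01011111010

Method 2 - Add two's complement:
Two's complement of 00011000111: invert → 11100111000, add 1 → 11100111001
  01111000001
+ 11100111001
-------------
 101011111010  (end carry out of the top bit = 1)
Discarding the end carry: 01011111010
Decimal check:
  01111000001 = 512 + 256 + 128 + 64 + 1 = 961
  00011000111 = 128 + 64 + 4 + 2 + 1 = 199
  961 - 199 = 762, and 01011111010 = 512 + 128 + 64 + 32 + 16 + 8 + 2 = 762 ✓



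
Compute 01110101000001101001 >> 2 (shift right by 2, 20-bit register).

Original: 01110101000001101001 (decimal 479337)
Shift right by 2 positions
Drop the 2 low bits; fill with zeros on the left
Result: 00011101010000011010 (decimal 119834)
Equivalent: 479337 >> 2 = 479337 ÷ 2^2 = 119834



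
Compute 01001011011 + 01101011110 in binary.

Add column by column from the right: bit + bit + carry-in; write the sum mod 2, carry 1 when the sum is 2 or 3.
carry:  10010111100
        01001011011
+       01101011110
-------------------
       010110111001
(the carry out of the leftmost column, 0, becomes the leading bit)
Decimal check:
  01001011011 = 512 + 64 + 16 + 8 + 2 + 1 = 603
  01101011110 = 512 + 256 + 64 + 16 + 8 + 4 + 2 = 862
  603 + 862 = 1465, and 010110111001 = 1024 + 256 + 128 + 32 + 16 + 8 + 1 = 1465 ✓



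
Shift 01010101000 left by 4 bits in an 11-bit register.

Original: 01010101000 (decimal 680)
Shift left by 4 positions
Append 4 zeros on the right and drop the 4 high bits that overflow the 11-bit width
Result: 01010000000 (decimal 640)
Equivalent: 680 << 4 = 680 × 2^4 = 10880, truncated to 11 bits = 640



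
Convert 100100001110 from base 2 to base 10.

Sum of powers of 2 for each 1-bit:
2^1 + 2^2 + 2^3 + 2^8 + 2^11
= 2 + 4 + 8 + 256 + 2048
= 2318



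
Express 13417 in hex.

Using repeated division by 16 (digits 10–15 are A–F):
13417 ÷ 16 = 838 remainder 9
838 ÷ 16 = 52 remainder 6
52 ÷ 16 = 3 remainder 4
3 ÷ 16 = 0 remainder 3
Reading remainders bottom to top: 3469



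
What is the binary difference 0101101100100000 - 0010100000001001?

Method 1 - Direct subtraction (column by column from the right: bit − bit − borrow-in; if negative, add 2 and borrow 1 from the next column):
borrow: 0100000000111110
        0101101100100000
-       0010100000001001
------------------------
        0011001100010111

Method 2 - Add two's complement:
Two's complement of 0010100000001001: invert → 1101011111110110, add 1 → 1101011111110111
  0101101100100000
+ 1101011111110111
------------------
 10011001100010111  (end carry out of the top bit = 1)
Discarding the end carry: 0011001100010111
Decimal check:
  0101101100100000 = 16384 + 4096 + 2048 + 512 + 256 + 32 = 23328
  0010100000001001 = 8192 + 2048 + 8 + 1 = 10249
  23328 - 10249 = 13079, and 0011001100010111 = 8192 + 4096 + 512 + 256 + 16 + 4 + 2 + 1 = 13079 ✓



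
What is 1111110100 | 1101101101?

OR: 1 when either bit is 1
  1111110100
| 1101101101
------------
  1111111101
Decimal: 1012 | 877 = 1021



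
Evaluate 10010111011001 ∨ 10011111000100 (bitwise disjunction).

OR: 1 when either bit is 1
  10010111011001
| 10011111000100
----------------
  10011111011101
Decimal: 9689 | 10180 = 10205



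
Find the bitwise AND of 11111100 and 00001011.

AND: 1 only when both bits are 1
  11111100
& 00001011
----------
  00001000
Decimal: 252 & 11 = 8



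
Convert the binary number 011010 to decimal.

Sum of powers of 2 for each 1-bit:
2^1 + 2^3 + 2^4
= 2 + 8 + 16
= 26



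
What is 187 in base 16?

Using repeated division by 16 (digits 10–15 are A–F):
187 ÷ 16 = 11 remainder 11 (B)
11 ÷ 16 = 0 remainder 11 (B)
Reading remainders bottom to top: BB



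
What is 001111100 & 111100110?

AND: 1 only when both bits are 1
  001111100
& 111100110
-----------
  001100100
Decimal: 124 & 486 = 100



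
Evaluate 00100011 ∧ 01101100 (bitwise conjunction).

AND: 1 only when both bits are 1
  00100011
& 01101100
----------
  00100000
Decimal: 35 & 108 = 32



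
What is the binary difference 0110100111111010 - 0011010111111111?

Method 1 - Direct subtraction (column by column from the right: bit − bit − borrow-in; if negative, add 2 and borrow 1 from the next column):
borrow: 0110111111111110
        0110100111111010
-       0011010111111111
------------------------
        0011001111111011

Method 2 - Add two's complement:
Two's complement of 0011010111111111: invert → 1100101000000000, add 1 → 1100101000000001
  0110100111111010
+ 1100101000000001
------------------
 10011001111111011  (end carry out of the top bit = 1)
Discarding the end carry: 0011001111111011
Decimal check:
  0110100111111010 = 16384 + 8192 + 2048 + 256 + 128 + 64 + 32 + 16 + 8 + 2 = 27130
  0011010111111111 = 8192 + 4096 + 1024 + 256 + 128 + 64 + 32 + 16 + 8 + 4 + 2 + 1 = 13823
  27130 - 13823 = 13307, and 0011001111111011 = 8192 + 4096 + 512 + 256 + 128 + 64 + 32 + 16 + 8 + 2 + 1 = 13307 ✓



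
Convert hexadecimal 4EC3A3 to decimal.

Expand by place value (powers of 16):
Digit values: E = 14, C = 12, A = 10
4EC3A3 = 4 × 16^5 + 14 × 16^4 + 12 × 16^3 + 3 × 16^2 + 10 × 16^1 + 3 × 16^0
= 4 × 1048576 + 14 × 65536 + 12 × 4096 + 3 × 256 + 10 × 16 + 3 × 1
= 4194304 + 917504 + 49152 + 768 + 160 + 3
= 5161891



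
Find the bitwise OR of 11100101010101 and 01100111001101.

OR: 1 when either bit is 1
  11100101010101
| 01100111001101
----------------
  11100111011101
Decimal: 14677 | 6605 = 14813



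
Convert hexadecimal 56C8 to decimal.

Expand by place value (powers of 16):
Digit values: C = 12
56C8 = 5 × 16^3 + 6 × 16^2 + 12 × 16^1 + 8 × 16^0
= 5 × 4096 + 6 × 256 + 12 × 16 + 8 × 1
= 20480 + 1536 + 192 + 8
= 22216



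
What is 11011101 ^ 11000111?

XOR: 1 when bits differ
  11011101
^ 11000111
----------
  00011010
Decimal: 221 ^ 199 = 26

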